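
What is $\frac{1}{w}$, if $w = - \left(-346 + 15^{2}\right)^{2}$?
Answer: $- \frac{1}{14641} \approx -6.8301 \cdot 10^{-5}$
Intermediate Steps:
$w = -14641$ ($w = - \left(-346 + 225\right)^{2} = - \left(-121\right)^{2} = \left(-1\right) 14641 = -14641$)
$\frac{1}{w} = \frac{1}{-14641} = - \frac{1}{14641}$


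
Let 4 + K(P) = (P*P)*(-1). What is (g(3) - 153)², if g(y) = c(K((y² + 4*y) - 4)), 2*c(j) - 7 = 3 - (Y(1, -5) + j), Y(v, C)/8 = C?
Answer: 1369/4 ≈ 342.25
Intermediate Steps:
Y(v, C) = 8*C
K(P) = -4 - P² (K(P) = -4 + (P*P)*(-1) = -4 + P²*(-1) = -4 - P²)
c(j) = 25 - j/2 (c(j) = 7/2 + (3 - (8*(-5) + j))/2 = 7/2 + (3 - (-40 + j))/2 = 7/2 + (3 + (40 - j))/2 = 7/2 + (43 - j)/2 = 7/2 + (43/2 - j/2) = 25 - j/2)
g(y) = 27 + (-4 + y² + 4*y)²/2 (g(y) = 25 - (-4 - ((y² + 4*y) - 4)²)/2 = 25 - (-4 - (-4 + y² + 4*y)²)/2 = 25 + (2 + (-4 + y² + 4*y)²/2) = 27 + (-4 + y² + 4*y)²/2)
(g(3) - 153)² = ((27 + (-4 + 3² + 4*3)²/2) - 153)² = ((27 + (-4 + 9 + 12)²/2) - 153)² = ((27 + (½)*17²) - 153)² = ((27 + (½)*289) - 153)² = ((27 + 289/2) - 153)² = (343/2 - 153)² = (37/2)² = 1369/4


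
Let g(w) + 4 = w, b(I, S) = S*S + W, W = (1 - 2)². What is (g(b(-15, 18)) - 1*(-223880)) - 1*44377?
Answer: 179824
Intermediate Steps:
W = 1 (W = (-1)² = 1)
b(I, S) = 1 + S² (b(I, S) = S*S + 1 = S² + 1 = 1 + S²)
g(w) = -4 + w
(g(b(-15, 18)) - 1*(-223880)) - 1*44377 = ((-4 + (1 + 18²)) - 1*(-223880)) - 1*44377 = ((-4 + (1 + 324)) + 223880) - 44377 = ((-4 + 325) + 223880) - 44377 = (321 + 223880) - 44377 = 224201 - 44377 = 179824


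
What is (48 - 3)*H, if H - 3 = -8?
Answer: -225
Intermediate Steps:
H = -5 (H = 3 - 8 = -5)
(48 - 3)*H = (48 - 3)*(-5) = 45*(-5) = -225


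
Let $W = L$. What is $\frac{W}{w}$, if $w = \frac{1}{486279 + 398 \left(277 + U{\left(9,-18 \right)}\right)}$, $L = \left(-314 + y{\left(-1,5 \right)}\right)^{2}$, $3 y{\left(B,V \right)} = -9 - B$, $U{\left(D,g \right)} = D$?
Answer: $\frac{541596567500}{9} \approx 6.0177 \cdot 10^{10}$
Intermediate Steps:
$y{\left(B,V \right)} = -3 - \frac{B}{3}$ ($y{\left(B,V \right)} = \frac{-9 - B}{3} = -3 - \frac{B}{3}$)
$L = \frac{902500}{9}$ ($L = \left(-314 - \frac{8}{3}\right)^{2} = \left(- \frac{950}{3}\right)^{2} = \frac{902500}{9} \approx 1.0028 \cdot 10^{5}$)
$W = \frac{902500}{9} \approx 1.0028 \cdot 10^{5}$
$w = \frac{1}{600107}$ ($w = \frac{1}{486279 + 398 \left(277 + 9\right)} = \frac{1}{486279 + 398 \cdot 286} = \frac{1}{486279 + 113828} = \frac{1}{600107} \approx 1.6664 \cdot 10^{-6}$)
$\frac{W}{w} = \frac{902500 \frac{1}{\frac{1}{600107}}}{9} = \frac{902500}{9} \cdot 600107 = \frac{541596567500}{9}$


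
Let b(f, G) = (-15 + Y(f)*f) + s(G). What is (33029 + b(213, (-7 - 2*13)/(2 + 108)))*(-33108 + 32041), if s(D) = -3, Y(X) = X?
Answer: -83631460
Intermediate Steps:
b(f, G) = -18 + f² (b(f, G) = (-15 + f*f) - 3 = (-15 + f²) - 3 = -18 + f²)
(33029 + b(213, (-7 - 2*13)/(2 + 108)))*(-33108 + 32041) = (33029 + (-18 + 213²))*(-33108 + 32041) = (33029 + (-18 + 45369))*(-1067) = (33029 + 45351)*(-1067) = 78380*(-1067) = -83631460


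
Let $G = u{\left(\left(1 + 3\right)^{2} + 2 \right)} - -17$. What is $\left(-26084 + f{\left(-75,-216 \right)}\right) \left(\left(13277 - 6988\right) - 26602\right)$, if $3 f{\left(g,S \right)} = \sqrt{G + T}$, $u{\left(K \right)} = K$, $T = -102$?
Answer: $529844292 - 6771 i \sqrt{67} \approx 5.2984 \cdot 10^{8} - 55423.0 i$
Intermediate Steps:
$G = 35$ ($G = \left(\left(1 + 3\right)^{2} + 2\right) - -17 = \left(4^{2} + 2\right) + 17 = \left(16 + 2\right) + 17 = 18 + 17 = 35$)
$f{\left(g,S \right)} = \frac{i \sqrt{67}}{3}$ ($f{\left(g,S \right)} = \frac{\sqrt{35 - 102}}{3} = \frac{\sqrt{-67}}{3} = \frac{i \sqrt{67}}{3}$)
$\left(-26084 + f{\left(-75,-216 \right)}\right) \left(\left(13277 - 6988\right) - 26602\right) = \left(-26084 + \frac{i \sqrt{67}}{3}\right) \left(\left(13277 - 6988\right) - 26602\right) = \left(-26084 + \frac{i \sqrt{67}}{3}\right) \left(6289 - 26602\right) = \left(-26084 + \frac{i \sqrt{67}}{3}\right) \left(-20313\right) = 529844292 - 6771 i \sqrt{67}$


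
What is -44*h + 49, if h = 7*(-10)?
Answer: 3129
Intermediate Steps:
h = -70
-44*h + 49 = -44*(-70) + 49 = 3080 + 49 = 3129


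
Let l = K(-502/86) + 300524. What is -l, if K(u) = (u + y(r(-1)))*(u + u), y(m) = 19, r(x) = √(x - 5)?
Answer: -555384744/1849 ≈ -3.0037e+5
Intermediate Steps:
r(x) = √(-5 + x)
K(u) = 2*u*(19 + u) (K(u) = (u + 19)*(u + u) = (19 + u)*(2*u) = 2*u*(19 + u))
l = 555384744/1849 (l = 2*(-502/86)*(19 - 502/86) + 300524 = 2*(-502*1/86)*(19 - 502*1/86) + 300524 = 2*(-251/43)*(19 - 251/43) + 300524 = 2*(-251/43)*(566/43) + 300524 = -284132/1849 + 300524 = 555384744/1849 ≈ 3.0037e+5)
-l = -1*555384744/1849 = -555384744/1849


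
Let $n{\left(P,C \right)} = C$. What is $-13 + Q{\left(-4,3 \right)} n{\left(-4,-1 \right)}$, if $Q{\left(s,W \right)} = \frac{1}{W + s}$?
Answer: $-12$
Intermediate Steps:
$-13 + Q{\left(-4,3 \right)} n{\left(-4,-1 \right)} = -13 + \frac{1}{3 - 4} \left(-1\right) = -13 + \frac{1}{-1} \left(-1\right) = -13 - -1 = -13 + 1 = -12$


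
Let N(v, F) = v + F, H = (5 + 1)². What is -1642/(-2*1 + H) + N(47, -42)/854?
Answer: -701049/14518 ≈ -48.288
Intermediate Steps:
H = 36 (H = 6² = 36)
N(v, F) = F + v
-1642/(-2*1 + H) + N(47, -42)/854 = -1642/(-2*1 + 36) + (-42 + 47)/854 = -1642/(-2 + 36) + 5*(1/854) = -1642/34 + 5/854 = -1642*1/34 + 5/854 = -821/17 + 5/854 = -701049/14518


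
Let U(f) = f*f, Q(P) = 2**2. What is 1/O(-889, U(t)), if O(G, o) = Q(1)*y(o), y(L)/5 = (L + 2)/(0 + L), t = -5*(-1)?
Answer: 5/108 ≈ 0.046296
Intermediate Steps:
t = 5
y(L) = 5*(2 + L)/L (y(L) = 5*((L + 2)/(0 + L)) = 5*((2 + L)/L) = 5*(2 + L)/L)
Q(P) = 4
U(f) = f**2
O(G, o) = 20 + 40/o (O(G, o) = 4*(5 + 10/o) = 20 + 40/o)
1/O(-889, U(t)) = 1/(20 + 40/(5**2)) = 1/(20 + 40/25) = 1/(20 + 40*(1/25)) = 1/(20 + 8/5) = 1/(108/5) = 5/108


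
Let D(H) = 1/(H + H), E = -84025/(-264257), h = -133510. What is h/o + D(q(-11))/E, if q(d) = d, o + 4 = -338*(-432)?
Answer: -35673075448/33738810325 ≈ -1.0573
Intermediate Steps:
o = 146012 (o = -4 - 338*(-432) = -4 + 146016 = 146012)
E = 84025/264257 (E = -84025*(-1/264257) = 84025/264257 ≈ 0.31797)
D(H) = 1/(2*H)
h/o + D(q(-11))/E = -133510/146012 + ((½)/(-11))/(84025/264257) = -133510*1/146012 + ((½)*(-1/11))*(264257/84025) = -66755/73006 - 1/22*264257/84025 = -66755/73006 - 264257/1848550 = -35673075448/33738810325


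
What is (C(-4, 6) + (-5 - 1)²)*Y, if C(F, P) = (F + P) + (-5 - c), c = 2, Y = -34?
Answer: -1054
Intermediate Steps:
C(F, P) = -7 + F + P (C(F, P) = (F + P) + (-5 - 1*2) = (F + P) + (-5 - 2) = (F + P) - 7 = -7 + F + P)
(C(-4, 6) + (-5 - 1)²)*Y = ((-7 - 4 + 6) + (-5 - 1)²)*(-34) = (-5 + (-6)²)*(-34) = (-5 + 36)*(-34) = 31*(-34) = -1054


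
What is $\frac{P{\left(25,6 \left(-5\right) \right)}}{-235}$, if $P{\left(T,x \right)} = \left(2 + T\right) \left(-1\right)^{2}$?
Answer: $- \frac{27}{235} \approx -0.11489$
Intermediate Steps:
$P{\left(T,x \right)} = 2 + T$ ($P{\left(T,x \right)} = \left(2 + T\right) 1 = 2 + T$)
$\frac{P{\left(25,6 \left(-5\right) \right)}}{-235} = \frac{2 + 25}{-235} = 27 \left(- \frac{1}{235}\right) = - \frac{27}{235}$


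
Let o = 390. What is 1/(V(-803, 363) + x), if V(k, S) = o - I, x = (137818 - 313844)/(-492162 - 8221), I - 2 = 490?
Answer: -500383/50863040 ≈ -0.0098379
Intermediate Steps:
I = 492 (I = 2 + 490 = 492)
x = 176026/500383 (x = -176026/(-500383) = -176026*(-1/500383) = 176026/500383 ≈ 0.35178)
V(k, S) = -102 (V(k, S) = 390 - 1*492 = 390 - 492 = -102)
1/(V(-803, 363) + x) = 1/(-102 + 176026/500383) = 1/(-50863040/500383) = -500383/50863040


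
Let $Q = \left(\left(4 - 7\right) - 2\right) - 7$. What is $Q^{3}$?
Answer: $-1728$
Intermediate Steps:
$Q = -12$ ($Q = \left(-3 - 2\right) - 7 = -5 - 7 = -12$)
$Q^{3} = \left(-12\right)^{3} = -1728$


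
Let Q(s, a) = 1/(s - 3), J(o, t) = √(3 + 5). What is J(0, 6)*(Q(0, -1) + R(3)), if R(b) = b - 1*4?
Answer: -8*√2/3 ≈ -3.7712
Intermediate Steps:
J(o, t) = 2*√2 (J(o, t) = √8 = 2*√2)
Q(s, a) = 1/(-3 + s)
R(b) = -4 + b (R(b) = b - 4 = -4 + b)
J(0, 6)*(Q(0, -1) + R(3)) = (2*√2)*(1/(-3 + 0) + (-4 + 3)) = (2*√2)*(1/(-3) - 1) = (2*√2)*(-⅓ - 1) = (2*√2)*(-4/3) = -8*√2/3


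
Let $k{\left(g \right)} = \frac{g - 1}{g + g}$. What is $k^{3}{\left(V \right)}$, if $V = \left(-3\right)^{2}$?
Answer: $\frac{64}{729} \approx 0.087791$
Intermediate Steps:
$V = 9$
$k{\left(g \right)} = \frac{-1 + g}{2 g}$
$k^{3}{\left(V \right)} = \left(\frac{-1 + 9}{2 \cdot 9}\right)^{3} = \left(\frac{1}{2} \cdot \frac{1}{9} \cdot 8\right)^{3} = \left(\frac{4}{9}\right)^{3} = \frac{64}{729}$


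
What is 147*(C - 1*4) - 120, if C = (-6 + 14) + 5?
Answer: 1203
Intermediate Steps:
C = 13 (C = 8 + 5 = 13)
147*(C - 1*4) - 120 = 147*(13 - 1*4) - 120 = 147*(13 - 4) - 120 = 147*9 - 120 = 1323 - 120 = 1203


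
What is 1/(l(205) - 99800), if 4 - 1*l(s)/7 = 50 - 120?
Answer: -1/99282 ≈ -1.0072e-5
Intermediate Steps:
l(s) = 518 (l(s) = 28 - 7*(50 - 120) = 28 - 7*(-70) = 28 + 490 = 518)
1/(l(205) - 99800) = 1/(518 - 99800) = 1/(-99282) = -1/99282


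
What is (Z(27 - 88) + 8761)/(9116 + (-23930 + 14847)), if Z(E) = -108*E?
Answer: 15349/33 ≈ 465.12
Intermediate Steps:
(Z(27 - 88) + 8761)/(9116 + (-23930 + 14847)) = (-108*(27 - 88) + 8761)/(9116 + (-23930 + 14847)) = (-108*(-61) + 8761)/(9116 - 9083) = (6588 + 8761)/33 = 15349*(1/33) = 15349/33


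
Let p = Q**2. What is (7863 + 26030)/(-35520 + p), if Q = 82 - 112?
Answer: -33893/34620 ≈ -0.97900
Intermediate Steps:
Q = -30
p = 900 (p = (-30)**2 = 900)
(7863 + 26030)/(-35520 + p) = (7863 + 26030)/(-35520 + 900) = 33893/(-34620) = 33893*(-1/34620) = -33893/34620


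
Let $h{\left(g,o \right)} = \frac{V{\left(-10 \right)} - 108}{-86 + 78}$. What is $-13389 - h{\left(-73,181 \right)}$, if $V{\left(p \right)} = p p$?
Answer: $-13390$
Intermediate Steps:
$V{\left(p \right)} = p^{2}$
$h{\left(g,o \right)} = 1$ ($h{\left(g,o \right)} = \frac{\left(-10\right)^{2} - 108}{-86 + 78} = \frac{100 - 108}{-8} = \left(-8\right) \left(- \frac{1}{8}\right) = 1$)
$-13389 - h{\left(-73,181 \right)} = -13389 - 1 = -13390$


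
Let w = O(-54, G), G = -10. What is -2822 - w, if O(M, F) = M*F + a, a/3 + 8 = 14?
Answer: -3380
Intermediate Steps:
a = 18 (a = -24 + 3*14 = -24 + 42 = 18)
O(M, F) = 18 + F*M (O(M, F) = M*F + 18 = F*M + 18 = 18 + F*M)
w = 558 (w = 18 - 10*(-54) = 18 + 540 = 558)
-2822 - w = -2822 - 1*558 = -2822 - 558 = -3380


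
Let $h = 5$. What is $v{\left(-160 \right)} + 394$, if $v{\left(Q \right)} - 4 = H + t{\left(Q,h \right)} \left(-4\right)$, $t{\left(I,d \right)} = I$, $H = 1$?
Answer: $1039$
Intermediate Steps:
$v{\left(Q \right)} = 5 - 4 Q$ ($v{\left(Q \right)} = 4 + \left(1 + Q \left(-4\right)\right) = 4 - \left(-1 + 4 Q\right) = 5 - 4 Q$)
$v{\left(-160 \right)} + 394 = \left(5 - -640\right) + 394 = \left(5 + 640\right) + 394 = 645 + 394 = 1039$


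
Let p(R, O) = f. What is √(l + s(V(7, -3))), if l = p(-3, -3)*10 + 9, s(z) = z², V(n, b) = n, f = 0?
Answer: √58 ≈ 7.6158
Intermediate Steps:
p(R, O) = 0
l = 9 (l = 0*10 + 9 = 0 + 9 = 9)
√(l + s(V(7, -3))) = √(9 + 7²) = √(9 + 49) = √58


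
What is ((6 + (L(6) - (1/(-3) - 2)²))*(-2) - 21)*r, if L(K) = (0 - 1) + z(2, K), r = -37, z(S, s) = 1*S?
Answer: 8029/9 ≈ 892.11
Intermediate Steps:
z(S, s) = S
L(K) = 1 (L(K) = (0 - 1) + 2 = -1 + 2 = 1)
((6 + (L(6) - (1/(-3) - 2)²))*(-2) - 21)*r = ((6 + (1 - (1/(-3) - 2)²))*(-2) - 21)*(-37) = ((6 + (1 - (-⅓ - 2)²))*(-2) - 21)*(-37) = ((6 + (1 - (-7/3)²))*(-2) - 21)*(-37) = ((6 + (1 - 1*49/9))*(-2) - 21)*(-37) = ((6 + (1 - 49/9))*(-2) - 21)*(-37) = ((6 - 40/9)*(-2) - 21)*(-37) = ((14/9)*(-2) - 21)*(-37) = (-28/9 - 21)*(-37) = -217/9*(-37) = 8029/9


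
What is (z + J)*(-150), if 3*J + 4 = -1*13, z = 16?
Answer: -1550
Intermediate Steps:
J = -17/3 (J = -4/3 + (-1*13)/3 = -4/3 + (⅓)*(-13) = -4/3 - 13/3 = -17/3 ≈ -5.6667)
(z + J)*(-150) = (16 - 17/3)*(-150) = (31/3)*(-150) = -1550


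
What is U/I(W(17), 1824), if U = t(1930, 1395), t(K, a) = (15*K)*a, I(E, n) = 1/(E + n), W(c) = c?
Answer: 74349245250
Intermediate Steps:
t(K, a) = 15*K*a
U = 40385250 (U = 15*1930*1395 = 40385250)
U/I(W(17), 1824) = 40385250/(1/(17 + 1824)) = 40385250/(1/1841) = 40385250*1841 = 74349245250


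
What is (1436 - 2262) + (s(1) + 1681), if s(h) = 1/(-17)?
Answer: 14534/17 ≈ 854.94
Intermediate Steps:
s(h) = -1/17
(1436 - 2262) + (s(1) + 1681) = (1436 - 2262) + (-1/17 + 1681) = -826 + 28576/17 = 14534/17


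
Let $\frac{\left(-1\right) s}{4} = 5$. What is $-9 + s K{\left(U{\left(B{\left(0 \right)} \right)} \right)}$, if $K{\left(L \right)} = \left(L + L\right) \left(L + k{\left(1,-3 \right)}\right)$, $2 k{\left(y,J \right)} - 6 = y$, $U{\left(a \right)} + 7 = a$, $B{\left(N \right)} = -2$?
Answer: $-1989$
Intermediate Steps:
$s = -20$ ($s = \left(-4\right) 5 = -20$)
$U{\left(a \right)} = -7 + a$
$k{\left(y,J \right)} = 3 + \frac{y}{2}$
$K{\left(L \right)} = 2 L \left(\frac{7}{2} + L\right)$ ($K{\left(L \right)} = \left(L + L\right) \left(L + \left(3 + \frac{1}{2} \cdot 1\right)\right) = 2 L \left(L + \left(3 + \frac{1}{2}\right)\right) = 2 L \left(L + \frac{7}{2}\right) = 2 L \left(\frac{7}{2} + L\right)$)
$-9 + s K{\left(U{\left(B{\left(0 \right)} \right)} \right)} = -9 - 20 \left(-7 - 2\right) \left(7 + 2 \left(-7 - 2\right)\right) = -9 - 20 \left(- 9 \left(7 + 2 \left(-9\right)\right)\right) = -9 - 20 \left(- 9 \left(7 - 18\right)\right) = -9 - 20 \left(\left(-9\right) \left(-11\right)\right) = -9 - 1980 = -1989$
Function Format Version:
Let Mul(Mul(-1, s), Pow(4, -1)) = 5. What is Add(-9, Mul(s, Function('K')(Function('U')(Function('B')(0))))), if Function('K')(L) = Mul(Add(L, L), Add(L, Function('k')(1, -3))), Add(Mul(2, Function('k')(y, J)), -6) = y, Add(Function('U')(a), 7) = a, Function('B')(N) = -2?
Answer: -1989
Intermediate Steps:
s = -20 (s = Mul(-4, 5) = -20)
Function('U')(a) = Add(-7, a)
Function('k')(y, J) = Add(3, Mul(Rational(1, 2), y))
Function('K')(L) = Mul(2, L, Add(Rational(7, 2), L)) (Function('K')(L) = Mul(Add(L, L), Add(L, Add(3, Mul(Rational(1, 2), 1)))) = Mul(Mul(2, L), Add(L, Add(3, Rational(1, 2)))) = Mul(Mul(2, L), Add(L, Rational(7, 2))) = Mul(Mul(2, L), Add(Rational(7, 2), L)) = Mul(2, L, Add(Rational(7, 2), L)))
Add(-9, Mul(s, Function('K')(Function('U')(Function('B')(0))))) = Add(-9, Mul(-20, Mul(Add(-7, -2), Add(7, Mul(2, Add(-7, -2)))))) = Add(-9, Mul(-20, Mul(-9, Add(7, Mul(2, -9))))) = Add(-9, Mul(-20, Mul(-9, Add(7, -18)))) = Add(-9, Mul(-20, Mul(-9, -11))) = Add(-9, Mul(-20, 99)) = Add(-9, -1980) = -1989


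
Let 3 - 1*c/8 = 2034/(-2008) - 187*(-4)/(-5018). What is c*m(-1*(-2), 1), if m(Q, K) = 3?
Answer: 62905542/629759 ≈ 99.888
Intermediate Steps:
c = 20968514/629759 (c = 24 - 8*(2034/(-2008) - 187*(-4)/(-5018)) = 24 - 8*(2034*(-1/2008) + 748*(-1/5018)) = 24 - 8*(-1017/1004 - 374/2509) = 24 - 8*(-2927149/2519036) = 24 + 5854298/629759 = 20968514/629759 ≈ 33.296)
c*m(-1*(-2), 1) = (20968514/629759)*3 = 62905542/629759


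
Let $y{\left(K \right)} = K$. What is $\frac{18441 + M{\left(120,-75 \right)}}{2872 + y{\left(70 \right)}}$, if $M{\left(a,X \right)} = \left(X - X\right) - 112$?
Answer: $\frac{18329}{2942} \approx 6.2301$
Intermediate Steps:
$M{\left(a,X \right)} = -112$ ($M{\left(a,X \right)} = 0 - 112 = -112$)
$\frac{18441 + M{\left(120,-75 \right)}}{2872 + y{\left(70 \right)}} = \frac{18441 - 112}{2872 + 70} = \frac{18329}{2942}$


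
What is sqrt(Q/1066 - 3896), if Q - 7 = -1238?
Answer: 7*I*sqrt(90378678)/1066 ≈ 62.427*I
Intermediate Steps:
Q = -1231 (Q = 7 - 1238 = -1231)
sqrt(Q/1066 - 3896) = sqrt(-1231/1066 - 3896) = sqrt(-4154367/1066) = 7*I*sqrt(90378678)/1066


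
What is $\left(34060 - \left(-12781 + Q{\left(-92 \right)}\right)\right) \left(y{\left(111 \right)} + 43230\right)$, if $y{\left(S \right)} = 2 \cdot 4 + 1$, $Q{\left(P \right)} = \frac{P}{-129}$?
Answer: $\frac{87089067961}{43} \approx 2.0253 \cdot 10^{9}$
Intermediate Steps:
$Q{\left(P \right)} = - \frac{P}{129}$ ($Q{\left(P \right)} = P \left(- \frac{1}{129}\right) = - \frac{P}{129}$)
$y{\left(S \right)} = 9$ ($y{\left(S \right)} = 8 + 1 = 9$)
$\left(34060 - \left(-12781 + Q{\left(-92 \right)}\right)\right) \left(y{\left(111 \right)} + 43230\right) = \left(34060 + \left(12781 - \left(- \frac{1}{129}\right) \left(-92\right)\right)\right) \left(9 + 43230\right) = \left(34060 + \left(12781 - \frac{92}{129}\right)\right) 43239 = \left(34060 + \frac{1648657}{129}\right) 43239 = \frac{6042397}{129} \cdot 43239 = \frac{87089067961}{43}$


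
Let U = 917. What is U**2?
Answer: 840889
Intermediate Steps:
U**2 = 917**2 = 840889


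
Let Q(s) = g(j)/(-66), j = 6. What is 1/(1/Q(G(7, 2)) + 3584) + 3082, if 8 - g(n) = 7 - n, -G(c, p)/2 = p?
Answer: 77117811/25022 ≈ 3082.0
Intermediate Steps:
G(c, p) = -2*p
g(n) = 1 + n (g(n) = 8 - (7 - n) = 8 + (-7 + n) = 1 + n)
Q(s) = -7/66 (Q(s) = (1 + 6)/(-66) = 7*(-1/66) = -7/66)
1/(1/Q(G(7, 2)) + 3584) + 3082 = 1/(1/(-7/66) + 3584) + 3082 = 1/(-66/7 + 3584) + 3082 = 1/(25022/7) + 3082 = 7/25022 + 3082 = 77117811/25022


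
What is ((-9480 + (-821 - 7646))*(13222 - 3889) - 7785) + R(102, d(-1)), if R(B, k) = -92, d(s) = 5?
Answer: -167507228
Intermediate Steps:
((-9480 + (-821 - 7646))*(13222 - 3889) - 7785) + R(102, d(-1)) = ((-9480 + (-821 - 7646))*(13222 - 3889) - 7785) - 92 = ((-9480 - 8467)*9333 - 7785) - 92 = (-17947*9333 - 7785) - 92 = (-167499351 - 7785) - 92 = -167507136 - 92 = -167507228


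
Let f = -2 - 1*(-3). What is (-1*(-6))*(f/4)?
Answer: 3/2 ≈ 1.5000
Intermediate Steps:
f = 1 (f = -2 + 3 = 1)
(-1*(-6))*(f/4) = (-1*(-6))*(1/4) = 6*(1*(1/4)) = 6*(1/4) = 3/2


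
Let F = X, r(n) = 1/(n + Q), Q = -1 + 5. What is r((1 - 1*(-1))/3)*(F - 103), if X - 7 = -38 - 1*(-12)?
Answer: -183/7 ≈ -26.143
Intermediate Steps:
X = -19 (X = 7 + (-38 - 1*(-12)) = 7 + (-38 + 12) = 7 - 26 = -19)
Q = 4
r(n) = 1/(4 + n) (r(n) = 1/(n + 4) = 1/(4 + n))
F = -19
r((1 - 1*(-1))/3)*(F - 103) = (-19 - 103)/(4 + (1 - 1*(-1))/3) = -122/(4 + (1 + 1)*(⅓)) = -122/(4 + 2*(⅓)) = -122/(4 + ⅔) = -122/(14/3) = (3/14)*(-122) = -183/7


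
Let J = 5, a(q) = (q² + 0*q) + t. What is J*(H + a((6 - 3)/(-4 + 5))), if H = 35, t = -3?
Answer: 205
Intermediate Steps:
a(q) = -3 + q² (a(q) = (q² + 0*q) - 3 = (q² + 0) - 3 = q² - 3 = -3 + q²)
J*(H + a((6 - 3)/(-4 + 5))) = 5*(35 + (-3 + ((6 - 3)/(-4 + 5))²)) = 5*(35 + (-3 + (3/1)²)) = 5*(35 + (-3 + (3*1)²)) = 5*(35 + (-3 + 3²)) = 5*(35 + (-3 + 9)) = 5*(35 + 6) = 5*41 = 205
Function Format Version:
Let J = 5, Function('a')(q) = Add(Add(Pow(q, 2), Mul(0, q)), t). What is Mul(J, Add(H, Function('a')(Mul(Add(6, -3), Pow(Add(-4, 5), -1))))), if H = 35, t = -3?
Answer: 205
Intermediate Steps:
Function('a')(q) = Add(-3, Pow(q, 2)) (Function('a')(q) = Add(Add(Pow(q, 2), Mul(0, q)), -3) = Add(Add(Pow(q, 2), 0), -3) = Add(Pow(q, 2), -3) = Add(-3, Pow(q, 2)))
Mul(J, Add(H, Function('a')(Mul(Add(6, -3), Pow(Add(-4, 5), -1))))) = Mul(5, Add(35, Add(-3, Pow(Mul(Add(6, -3), Pow(Add(-4, 5), -1)), 2)))) = Mul(5, Add(35, Add(-3, Pow(Mul(3, Pow(1, -1)), 2)))) = Mul(5, Add(35, Add(-3, Pow(Mul(3, 1), 2)))) = Mul(5, Add(35, Add(-3, Pow(3, 2)))) = Mul(5, Add(35, Add(-3, 9))) = Mul(5, Add(35, 6)) = Mul(5, 41) = 205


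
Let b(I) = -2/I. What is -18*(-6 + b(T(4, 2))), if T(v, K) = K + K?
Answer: 117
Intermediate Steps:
T(v, K) = 2*K
-18*(-6 + b(T(4, 2))) = -18*(-6 - 2/(2*2)) = -18*(-6 - 2/4) = -18*(-6 - 2*1/4) = -18*(-6 - 1/2) = -18*(-13/2) = 117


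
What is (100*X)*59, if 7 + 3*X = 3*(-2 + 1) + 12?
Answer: 11800/3 ≈ 3933.3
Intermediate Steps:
X = ⅔ (X = -7/3 + (3*(-2 + 1) + 12)/3 = -7/3 + (3*(-1) + 12)/3 = -7/3 + (-3 + 12)/3 = -7/3 + (⅓)*9 = -7/3 + 3 = ⅔ ≈ 0.66667)
(100*X)*59 = (100*(⅔))*59 = (200/3)*59 = 11800/3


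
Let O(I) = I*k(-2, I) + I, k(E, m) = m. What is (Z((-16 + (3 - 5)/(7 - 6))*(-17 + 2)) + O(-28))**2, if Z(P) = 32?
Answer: 620944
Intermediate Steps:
O(I) = I + I**2 (O(I) = I*I + I = I**2 + I = I + I**2)
(Z((-16 + (3 - 5)/(7 - 6))*(-17 + 2)) + O(-28))**2 = (32 - 28*(1 - 28))**2 = (32 - 28*(-27))**2 = (32 + 756)**2 = 788**2 = 620944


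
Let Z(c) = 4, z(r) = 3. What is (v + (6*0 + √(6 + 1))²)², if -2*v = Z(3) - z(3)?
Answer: 169/4 ≈ 42.250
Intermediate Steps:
v = -½ (v = -(4 - 1*3)/2 = -(4 - 3)/2 = -½*1 = -½ ≈ -0.50000)
(v + (6*0 + √(6 + 1))²)² = (-½ + (6*0 + √(6 + 1))²)² = (-½ + (0 + √7)²)² = (-½ + (√7)²)² = (-½ + 7)² = (13/2)² = 169/4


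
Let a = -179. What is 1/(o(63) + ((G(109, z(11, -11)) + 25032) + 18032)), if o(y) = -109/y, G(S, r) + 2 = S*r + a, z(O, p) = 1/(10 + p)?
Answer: 63/2694653 ≈ 2.3380e-5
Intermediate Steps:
G(S, r) = -181 + S*r (G(S, r) = -2 + (S*r - 179) = -2 + (-179 + S*r) = -181 + S*r)
1/(o(63) + ((G(109, z(11, -11)) + 25032) + 18032)) = 1/(-109/63 + (((-181 + 109/(10 - 11)) + 25032) + 18032)) = 1/(-109*1/63 + (((-181 + 109/(-1)) + 25032) + 18032)) = 1/(-109/63 + (((-181 + 109*(-1)) + 25032) + 18032)) = 1/(-109/63 + (((-181 - 109) + 25032) + 18032)) = 1/(-109/63 + ((-290 + 25032) + 18032)) = 1/(-109/63 + (24742 + 18032)) = 1/(-109/63 + 42774) = 1/(2694653/63) = 63/2694653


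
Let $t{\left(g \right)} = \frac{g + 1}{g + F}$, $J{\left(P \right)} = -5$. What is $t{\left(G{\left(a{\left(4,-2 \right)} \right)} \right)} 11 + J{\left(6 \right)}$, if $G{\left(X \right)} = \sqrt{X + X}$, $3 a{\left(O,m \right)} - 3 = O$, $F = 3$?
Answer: $- \frac{120}{13} + \frac{22 \sqrt{42}}{13} \approx 1.7366$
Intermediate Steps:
$a{\left(O,m \right)} = 1 + \frac{O}{3}$
$G{\left(X \right)} = \sqrt{2} \sqrt{X}$ ($G{\left(X \right)} = \sqrt{2 X} = \sqrt{2} \sqrt{X}$)
$t{\left(g \right)} = \frac{1 + g}{3 + g}$ ($t{\left(g \right)} = \frac{g + 1}{g + 3} = \frac{1 + g}{3 + g}$)
$t{\left(G{\left(a{\left(4,-2 \right)} \right)} \right)} 11 + J{\left(6 \right)} = \frac{1 + \sqrt{2} \sqrt{1 + \frac{1}{3} \cdot 4}}{3 + \sqrt{2} \sqrt{1 + \frac{1}{3} \cdot 4}} \cdot 11 - 5 = \frac{1 + \sqrt{2} \sqrt{1 + \frac{4}{3}}}{3 + \sqrt{2} \sqrt{1 + \frac{4}{3}}} \cdot 11 - 5 = \frac{1 + \sqrt{2} \sqrt{\frac{7}{3}}}{3 + \sqrt{2} \sqrt{\frac{7}{3}}} \cdot 11 - 5 = \frac{1 + \sqrt{2} \frac{\sqrt{21}}{3}}{3 + \sqrt{2} \frac{\sqrt{21}}{3}} \cdot 11 - 5 = \frac{1 + \frac{\sqrt{42}}{3}}{3 + \frac{\sqrt{42}}{3}} \cdot 11 - 5 = \frac{11 \left(1 + \frac{\sqrt{42}}{3}\right)}{3 + \frac{\sqrt{42}}{3}} - 5 = -5 + \frac{11 \left(1 + \frac{\sqrt{42}}{3}\right)}{3 + \frac{\sqrt{42}}{3}}$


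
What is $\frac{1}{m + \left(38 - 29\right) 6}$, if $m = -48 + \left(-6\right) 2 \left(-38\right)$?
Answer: $\frac{1}{462} \approx 0.0021645$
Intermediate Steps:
$m = 408$ ($m = -48 - -456 = -48 + 456 = 408$)
$\frac{1}{m + \left(38 - 29\right) 6} = \frac{1}{408 + \left(38 - 29\right) 6} = \frac{1}{408 + 9 \cdot 6} = \frac{1}{408 + 54} = \frac{1}{462}$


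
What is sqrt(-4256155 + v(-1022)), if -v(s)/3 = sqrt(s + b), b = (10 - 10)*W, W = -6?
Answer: sqrt(-4256155 - 3*I*sqrt(1022)) ≈ 0.02 - 2063.0*I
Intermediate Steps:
b = 0 (b = (10 - 10)*(-6) = 0*(-6) = 0)
v(s) = -3*sqrt(s) (v(s) = -3*sqrt(s + 0) = -3*sqrt(s))
sqrt(-4256155 + v(-1022)) = sqrt(-4256155 - 3*I*sqrt(1022))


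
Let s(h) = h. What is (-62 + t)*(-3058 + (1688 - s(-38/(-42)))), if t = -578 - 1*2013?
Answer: 10911031/3 ≈ 3.6370e+6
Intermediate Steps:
t = -2591 (t = -578 - 2013 = -2591)
(-62 + t)*(-3058 + (1688 - s(-38/(-42)))) = (-62 - 2591)*(-3058 + (1688 - (-38)/(-42))) = -2653*(-3058 + (1688 - (-38)*(-1)/42)) = -2653*(-3058 + (1688 - 1*19/21)) = -2653*(-3058 + (1688 - 19/21)) = -2653*(-3058 + 35429/21) = -2653*(-28789/21) = 10911031/3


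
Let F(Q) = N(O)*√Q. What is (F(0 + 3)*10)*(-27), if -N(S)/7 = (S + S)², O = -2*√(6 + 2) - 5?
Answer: 302400*√6 + 430920*√3 ≈ 1.4871e+6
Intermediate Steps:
O = -5 - 4*√2 (O = -4*√2 - 5 = -5 - 4*√2 ≈ -10.657)
N(S) = -28*S² (N(S) = -7*(S + S)² = -7*4*S² = -28*S²)
F(Q) = -28*√Q*(-5 - 4*√2)² (F(Q) = (-28*(-5 - 4*√2)²)*√Q = -28*√Q*(-5 - 4*√2)²)
(F(0 + 3)*10)*(-27) = ((√(0 + 3)*(-1596 - 1120*√2))*10)*(-27) = ((√3*(-1596 - 1120*√2))*10)*(-27) = (10*√3*(-1596 - 1120*√2))*(-27) = -270*√3*(-1596 - 1120*√2)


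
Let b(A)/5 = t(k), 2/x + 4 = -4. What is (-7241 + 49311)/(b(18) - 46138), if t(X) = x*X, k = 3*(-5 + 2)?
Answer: -280/307 ≈ -0.91205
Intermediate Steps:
x = -1/4 (x = 2/(-4 - 4) = 2/(-8) = 2*(-1/8) = -1/4 ≈ -0.25000)
k = -9 (k = 3*(-3) = -9)
t(X) = -X/4
b(A) = 45/4 (b(A) = 5*(-1/4*(-9)) = 5*(9/4) = 45/4)
(-7241 + 49311)/(b(18) - 46138) = (-7241 + 49311)/(45/4 - 46138) = 42070/(-184507/4) = 42070*(-4/184507) = -280/307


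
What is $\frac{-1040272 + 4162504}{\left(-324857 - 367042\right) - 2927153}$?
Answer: $- \frac{780558}{904763} \approx -0.86272$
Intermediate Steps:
$\frac{-1040272 + 4162504}{\left(-324857 - 367042\right) - 2927153} = \frac{3122232}{-691899 - 2927153} = \frac{3122232}{-3619052} = 3122232 \left(- \frac{1}{3619052}\right) = - \frac{780558}{904763}$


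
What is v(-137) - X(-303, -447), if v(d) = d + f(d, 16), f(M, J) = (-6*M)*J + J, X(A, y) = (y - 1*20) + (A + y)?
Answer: 14248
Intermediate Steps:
X(A, y) = -20 + A + 2*y (X(A, y) = (y - 20) + (A + y) = (-20 + y) + (A + y) = -20 + A + 2*y)
f(M, J) = J - 6*J*M (f(M, J) = -6*J*M + J = J - 6*J*M)
v(d) = 16 - 95*d (v(d) = d + 16*(1 - 6*d) = d + (16 - 96*d) = 16 - 95*d)
v(-137) - X(-303, -447) = (16 - 95*(-137)) - (-20 - 303 + 2*(-447)) = (16 + 13015) - (-20 - 303 - 894) = 13031 - 1*(-1217) = 13031 + 1217 = 14248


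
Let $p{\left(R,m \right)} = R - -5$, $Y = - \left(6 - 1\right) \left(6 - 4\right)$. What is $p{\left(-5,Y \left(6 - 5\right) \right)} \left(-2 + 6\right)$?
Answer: $0$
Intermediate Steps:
$Y = -10$ ($Y = - 5 \cdot 2 = \left(-1\right) 10 = -10$)
$p{\left(R,m \right)} = 5 + R$ ($p{\left(R,m \right)} = R + 5 = 5 + R$)
$p{\left(-5,Y \left(6 - 5\right) \right)} \left(-2 + 6\right) = \left(5 - 5\right) \left(-2 + 6\right) = 0 \cdot 4 = 0$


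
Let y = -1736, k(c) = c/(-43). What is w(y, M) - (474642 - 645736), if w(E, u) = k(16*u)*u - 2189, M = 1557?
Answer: -31525069/43 ≈ -7.3314e+5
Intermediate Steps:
k(c) = -c/43 (k(c) = c*(-1/43) = -c/43)
w(E, u) = -2189 - 16*u**2/43 (w(E, u) = (-16*u/43)*u - 2189 = -16*u**2/43 - 2189 = -2189 - 16*u**2/43)
w(y, M) - (474642 - 645736) = (-2189 - 16/43*1557**2) - (474642 - 645736) = (-2189 - 16/43*2424249) - 1*(-171094) = (-2189 - 38787984/43) + 171094 = -38882111/43 + 171094 = -31525069/43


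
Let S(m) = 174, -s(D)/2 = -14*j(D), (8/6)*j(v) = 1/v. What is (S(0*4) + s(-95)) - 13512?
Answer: -1267131/95 ≈ -13338.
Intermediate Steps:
j(v) = 3/(4*v)
s(D) = 21/D (s(D) = -(-28)*3/(4*D) = -(-21)/D = 21/D)
(S(0*4) + s(-95)) - 13512 = (174 + 21/(-95)) - 13512 = (174 + 21*(-1/95)) - 13512 = (174 - 21/95) - 13512 = 16509/95 - 13512 = -1267131/95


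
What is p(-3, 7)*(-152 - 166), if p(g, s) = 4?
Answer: -1272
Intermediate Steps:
p(-3, 7)*(-152 - 166) = 4*(-152 - 166) = 4*(-318) = -1272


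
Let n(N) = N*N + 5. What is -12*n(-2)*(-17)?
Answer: 1836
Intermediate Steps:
n(N) = 5 + N² (n(N) = N² + 5 = 5 + N²)
-12*n(-2)*(-17) = -12*(5 + (-2)²)*(-17) = -12*(5 + 4)*(-17) = -12*9*(-17) = -108*(-17) = 1836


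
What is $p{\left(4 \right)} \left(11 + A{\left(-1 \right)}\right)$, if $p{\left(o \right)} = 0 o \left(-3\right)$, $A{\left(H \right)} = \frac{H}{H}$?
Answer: $0$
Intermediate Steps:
$A{\left(H \right)} = 1$
$p{\left(o \right)} = 0$ ($p{\left(o \right)} = 0 \left(-3\right) = 0$)
$p{\left(4 \right)} \left(11 + A{\left(-1 \right)}\right) = 0 \left(11 + 1\right) = 0 \cdot 12 = 0$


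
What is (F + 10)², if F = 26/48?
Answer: 64009/576 ≈ 111.13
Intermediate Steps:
F = 13/24 (F = 26*(1/48) = 13/24 ≈ 0.54167)
(F + 10)² = (13/24 + 10)² = (253/24)² = 64009/576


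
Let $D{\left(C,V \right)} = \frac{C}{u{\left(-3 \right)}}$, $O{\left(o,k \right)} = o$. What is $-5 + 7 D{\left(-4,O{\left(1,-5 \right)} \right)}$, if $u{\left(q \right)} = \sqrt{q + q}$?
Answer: $-5 + \frac{14 i \sqrt{6}}{3} \approx -5.0 + 11.431 i$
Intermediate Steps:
$u{\left(q \right)} = \sqrt{2} \sqrt{q}$ ($u{\left(q \right)} = \sqrt{2 q} = \sqrt{2} \sqrt{q}$)
$D{\left(C,V \right)} = - \frac{i C \sqrt{6}}{6}$ ($D{\left(C,V \right)} = \frac{C}{\sqrt{2} \sqrt{-3}} = \frac{C}{\sqrt{2} i \sqrt{3}} = \frac{C}{i \sqrt{6}} = C \left(- \frac{i \sqrt{6}}{6}\right) = - \frac{i C \sqrt{6}}{6}$)
$-5 + 7 D{\left(-4,O{\left(1,-5 \right)} \right)} = -5 + 7 \left(\left(- \frac{1}{6}\right) i \left(-4\right) \sqrt{6}\right) = -5 + 7 \frac{2 i \sqrt{6}}{3} = -5 + \frac{14 i \sqrt{6}}{3}$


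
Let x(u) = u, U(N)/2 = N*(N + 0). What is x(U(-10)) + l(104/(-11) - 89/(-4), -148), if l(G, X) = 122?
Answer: 322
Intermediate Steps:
U(N) = 2*N² (U(N) = 2*(N*(N + 0)) = 2*(N*N) = 2*N²)
x(U(-10)) + l(104/(-11) - 89/(-4), -148) = 2*(-10)² + 122 = 2*100 + 122 = 200 + 122 = 322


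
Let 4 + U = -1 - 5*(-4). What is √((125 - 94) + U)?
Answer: √46 ≈ 6.7823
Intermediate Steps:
U = 15 (U = -4 + (-1 - 5*(-4)) = -4 + (-1 + 20) = -4 + 19 = 15)
√((125 - 94) + U) = √((125 - 94) + 15) = √(31 + 15) = √46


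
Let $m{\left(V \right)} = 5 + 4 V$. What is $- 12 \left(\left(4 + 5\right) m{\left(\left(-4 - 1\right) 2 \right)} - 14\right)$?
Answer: $3948$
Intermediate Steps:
$- 12 \left(\left(4 + 5\right) m{\left(\left(-4 - 1\right) 2 \right)} - 14\right) = - 12 \left(\left(4 + 5\right) \left(5 + 4 \left(-4 - 1\right) 2\right) - 14\right) = - 12 \left(9 \left(5 + 4 \left(\left(-5\right) 2\right)\right) - 14\right) = - 12 \left(9 \left(5 + 4 \left(-10\right)\right) - 14\right) = - 12 \left(9 \left(5 - 40\right) - 14\right) = - 12 \left(9 \left(-35\right) - 14\right) = - 12 \left(-315 - 14\right) = \left(-12\right) \left(-329\right) = 3948$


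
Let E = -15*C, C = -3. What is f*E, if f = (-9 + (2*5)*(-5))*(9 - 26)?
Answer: 45135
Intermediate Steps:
f = 1003 (f = (-9 + 10*(-5))*(-17) = (-9 - 50)*(-17) = -59*(-17) = 1003)
E = 45 (E = -15*(-3) = 45)
f*E = 1003*45 = 45135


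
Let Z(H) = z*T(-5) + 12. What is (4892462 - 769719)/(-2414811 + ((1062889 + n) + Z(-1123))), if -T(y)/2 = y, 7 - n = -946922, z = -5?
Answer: -4122743/405031 ≈ -10.179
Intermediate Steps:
n = 946929 (n = 7 - 1*(-946922) = 7 + 946922 = 946929)
T(y) = -2*y
Z(H) = -38 (Z(H) = -(-10)*(-5) + 12 = -5*10 + 12 = -50 + 12 = -38)
(4892462 - 769719)/(-2414811 + ((1062889 + n) + Z(-1123))) = (4892462 - 769719)/(-2414811 + ((1062889 + 946929) - 38)) = 4122743/(-2414811 + (2009818 - 38)) = 4122743/(-2414811 + 2009780) = 4122743/(-405031) = 4122743*(-1/405031) = -4122743/405031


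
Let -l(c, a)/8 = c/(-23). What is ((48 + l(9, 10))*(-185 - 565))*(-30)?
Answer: 26460000/23 ≈ 1.1504e+6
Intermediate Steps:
l(c, a) = 8*c/23 (l(c, a) = -8*c/(-23) = -8*c*(-1)/23 = -(-8)*c/23 = 8*c/23)
((48 + l(9, 10))*(-185 - 565))*(-30) = ((48 + (8/23)*9)*(-185 - 565))*(-30) = ((48 + 72/23)*(-750))*(-30) = ((1176/23)*(-750))*(-30) = -882000/23*(-30) = 26460000/23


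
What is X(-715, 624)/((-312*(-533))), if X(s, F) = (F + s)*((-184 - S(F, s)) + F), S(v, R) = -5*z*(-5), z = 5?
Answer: -735/4264 ≈ -0.17237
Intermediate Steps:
S(v, R) = 125 (S(v, R) = -5*5*(-5) = -25*(-5) = 125)
X(s, F) = (-309 + F)*(F + s) (X(s, F) = (F + s)*((-184 - 1*125) + F) = (F + s)*((-184 - 125) + F) = (F + s)*(-309 + F) = (-309 + F)*(F + s))
X(-715, 624)/((-312*(-533))) = (624**2 - 309*624 - 309*(-715) + 624*(-715))/((-312*(-533))) = (389376 - 192816 + 220935 - 446160)/166296 = -28665*1/166296 = -735/4264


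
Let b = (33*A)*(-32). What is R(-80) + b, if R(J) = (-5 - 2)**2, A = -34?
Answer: 35953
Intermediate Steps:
R(J) = 49 (R(J) = (-7)**2 = 49)
b = 35904 (b = (33*(-34))*(-32) = -1122*(-32) = 35904)
R(-80) + b = 49 + 35904 = 35953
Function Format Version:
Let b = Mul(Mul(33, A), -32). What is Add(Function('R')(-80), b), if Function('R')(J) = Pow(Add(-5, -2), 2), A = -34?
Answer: 35953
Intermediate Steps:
Function('R')(J) = 49 (Function('R')(J) = Pow(-7, 2) = 49)
b = 35904 (b = Mul(Mul(33, -34), -32) = Mul(-1122, -32) = 35904)
Add(Function('R')(-80), b) = Add(49, 35904) = 35953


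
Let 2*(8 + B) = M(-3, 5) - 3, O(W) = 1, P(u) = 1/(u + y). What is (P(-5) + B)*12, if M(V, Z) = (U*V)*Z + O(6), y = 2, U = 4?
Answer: -472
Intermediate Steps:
P(u) = 1/(2 + u) (P(u) = 1/(u + 2) = 1/(2 + u))
M(V, Z) = 1 + 4*V*Z (M(V, Z) = (4*V)*Z + 1 = 4*V*Z + 1 = 1 + 4*V*Z)
B = -39 (B = -8 + ((1 + 4*(-3)*5) - 3)/2 = -8 + ((1 - 60) - 3)/2 = -8 + (-59 - 3)/2 = -8 + (1/2)*(-62) = -8 - 31 = -39)
(P(-5) + B)*12 = (1/(2 - 5) - 39)*12 = (1/(-3) - 39)*12 = (-1/3 - 39)*12 = -118/3*12 = -472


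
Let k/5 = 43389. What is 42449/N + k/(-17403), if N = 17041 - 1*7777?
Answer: -423679511/53740464 ≈ -7.8838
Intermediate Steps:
N = 9264 (N = 17041 - 7777 = 9264)
k = 216945 (k = 5*43389 = 216945)
42449/N + k/(-17403) = 42449/9264 + 216945/(-17403) = 42449*(1/9264) + 216945*(-1/17403) = 42449/9264 - 72315/5801 = -423679511/53740464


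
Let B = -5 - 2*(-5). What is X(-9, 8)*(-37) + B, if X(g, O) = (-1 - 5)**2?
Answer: -1327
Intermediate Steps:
B = 5 (B = -5 + 10 = 5)
X(g, O) = 36 (X(g, O) = (-6)**2 = 36)
X(-9, 8)*(-37) + B = 36*(-37) + 5 = -1332 + 5 = -1327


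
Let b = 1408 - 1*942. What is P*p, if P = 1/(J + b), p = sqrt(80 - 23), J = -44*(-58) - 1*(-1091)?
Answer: sqrt(57)/4109 ≈ 0.0018374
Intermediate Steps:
b = 466 (b = 1408 - 942 = 466)
J = 3643 (J = 2552 + 1091 = 3643)
p = sqrt(57) ≈ 7.5498
P = 1/4109 (P = 1/(3643 + 466) = 1/4109 ≈ 0.00024337)
P*p = sqrt(57)/4109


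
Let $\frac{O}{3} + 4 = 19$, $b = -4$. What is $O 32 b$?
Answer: $-5760$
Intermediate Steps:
$O = 45$ ($O = -12 + 3 \cdot 19 = -12 + 57 = 45$)
$O 32 b = 45 \cdot 32 \left(-4\right) = 1440 \left(-4\right) = -5760$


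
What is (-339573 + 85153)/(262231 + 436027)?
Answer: -127210/349129 ≈ -0.36436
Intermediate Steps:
(-339573 + 85153)/(262231 + 436027) = -254420/698258 = -254420*1/698258 = -127210/349129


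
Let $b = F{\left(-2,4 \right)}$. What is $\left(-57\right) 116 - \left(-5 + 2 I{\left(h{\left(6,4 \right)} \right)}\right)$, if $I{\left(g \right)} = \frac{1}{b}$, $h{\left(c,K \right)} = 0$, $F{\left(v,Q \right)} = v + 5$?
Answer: $- \frac{19823}{3} \approx -6607.7$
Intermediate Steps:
$F{\left(v,Q \right)} = 5 + v$
$b = 3$ ($b = 5 - 2 = 3$)
$I{\left(g \right)} = \frac{1}{3}$
$\left(-57\right) 116 - \left(-5 + 2 I{\left(h{\left(6,4 \right)} \right)}\right) = \left(-57\right) 116 + \left(5 - \frac{2}{3}\right) = -6612 + \left(5 - \frac{2}{3}\right) = -6612 + \frac{13}{3} = - \frac{19823}{3}$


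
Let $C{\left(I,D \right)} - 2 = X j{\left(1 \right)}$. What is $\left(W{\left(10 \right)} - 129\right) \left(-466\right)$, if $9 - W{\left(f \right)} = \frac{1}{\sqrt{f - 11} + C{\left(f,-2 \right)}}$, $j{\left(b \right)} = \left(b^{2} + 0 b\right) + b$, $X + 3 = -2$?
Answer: $\frac{3631072}{65} - \frac{466 i}{65} \approx 55863.0 - 7.1692 i$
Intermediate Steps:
$X = -5$ ($X = -3 - 2 = -5$)
$j{\left(b \right)} = b + b^{2}$ ($j{\left(b \right)} = \left(b^{2} + 0\right) + b = b^{2} + b = b + b^{2}$)
$C{\left(I,D \right)} = -8$ ($C{\left(I,D \right)} = 2 - 5 \cdot 1 \left(1 + 1\right) = 2 - 5 \cdot 1 \cdot 2 = 2 - 10 = -8$)
$W{\left(f \right)} = 9 - \frac{1}{-8 + \sqrt{-11 + f}}$ ($W{\left(f \right)} = 9 - \frac{1}{\sqrt{f - 11} - 8} = 9 - \frac{1}{\sqrt{-11 + f} - 8} = 9 - \frac{1}{-8 + \sqrt{-11 + f}}$)
$\left(W{\left(10 \right)} - 129\right) \left(-466\right) = \left(\frac{-73 + 9 \sqrt{-11 + 10}}{-8 + \sqrt{-11 + 10}} - 129\right) \left(-466\right) = \left(\frac{-73 + 9 \sqrt{-1}}{-8 + \sqrt{-1}} - 129\right) \left(-466\right) = \left(\frac{-73 + 9 i}{-8 + i} - 129\right) \left(-466\right) = \left(\frac{-8 - i}{65} \left(-73 + 9 i\right) - 129\right) \left(-466\right) = \left(\frac{\left(-73 + 9 i\right) \left(-8 - i\right)}{65} - 129\right) \left(-466\right) = \left(-129 + \frac{\left(-73 + 9 i\right) \left(-8 - i\right)}{65}\right) \left(-466\right) = 60114 - \frac{466 \left(-73 + 9 i\right) \left(-8 - i\right)}{65}$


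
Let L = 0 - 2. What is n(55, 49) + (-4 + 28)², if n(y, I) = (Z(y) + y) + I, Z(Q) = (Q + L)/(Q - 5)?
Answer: 34053/50 ≈ 681.06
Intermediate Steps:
L = -2
Z(Q) = (-2 + Q)/(-5 + Q) (Z(Q) = (Q - 2)/(Q - 5) = (-2 + Q)/(-5 + Q))
n(y, I) = I + y + (-2 + y)/(-5 + y) (n(y, I) = ((-2 + y)/(-5 + y) + y) + I = (y + (-2 + y)/(-5 + y)) + I = I + y + (-2 + y)/(-5 + y))
n(55, 49) + (-4 + 28)² = (-2 + 55 + (-5 + 55)*(49 + 55))/(-5 + 55) + (-4 + 28)² = (-2 + 55 + 50*104)/50 + 24² = (-2 + 55 + 5200)/50 + 576 = (1/50)*5253 + 576 = 5253/50 + 576 = 34053/50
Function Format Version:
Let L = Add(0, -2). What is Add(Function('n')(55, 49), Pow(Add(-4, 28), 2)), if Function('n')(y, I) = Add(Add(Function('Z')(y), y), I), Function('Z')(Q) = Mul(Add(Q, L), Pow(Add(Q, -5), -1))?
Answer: Rational(34053, 50) ≈ 681.06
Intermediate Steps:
L = -2
Function('Z')(Q) = Mul(Pow(Add(-5, Q), -1), Add(-2, Q)) (Function('Z')(Q) = Mul(Add(Q, -2), Pow(Add(Q, -5), -1)) = Mul(Add(-2, Q), Pow(Add(-5, Q), -1)) = Mul(Pow(Add(-5, Q), -1), Add(-2, Q)))
Function('n')(y, I) = Add(I, y, Mul(Pow(Add(-5, y), -1), Add(-2, y))) (Function('n')(y, I) = Add(Add(Mul(Pow(Add(-5, y), -1), Add(-2, y)), y), I) = Add(Add(y, Mul(Pow(Add(-5, y), -1), Add(-2, y))), I) = Add(I, y, Mul(Pow(Add(-5, y), -1), Add(-2, y))))
Add(Function('n')(55, 49), Pow(Add(-4, 28), 2)) = Add(Mul(Pow(Add(-5, 55), -1), Add(-2, 55, Mul(Add(-5, 55), Add(49, 55)))), Pow(Add(-4, 28), 2)) = Add(Mul(Pow(50, -1), Add(-2, 55, Mul(50, 104))), Pow(24, 2)) = Add(Mul(Rational(1, 50), Add(-2, 55, 5200)), 576) = Add(Mul(Rational(1, 50), 5253), 576) = Add(Rational(5253, 50), 576) = Rational(34053, 50)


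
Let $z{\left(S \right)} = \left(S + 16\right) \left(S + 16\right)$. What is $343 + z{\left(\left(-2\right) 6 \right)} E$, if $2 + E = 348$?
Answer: $5879$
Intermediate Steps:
$z{\left(S \right)} = \left(16 + S\right)^{2}$ ($z{\left(S \right)} = \left(16 + S\right) \left(16 + S\right) = \left(16 + S\right)^{2}$)
$E = 346$ ($E = -2 + 348 = 346$)
$343 + z{\left(\left(-2\right) 6 \right)} E = 343 + \left(16 - 12\right)^{2} \cdot 346 = 343 + 4^{2} \cdot 346 = 343 + 16 \cdot 346 = 343 + 5536 = 5879$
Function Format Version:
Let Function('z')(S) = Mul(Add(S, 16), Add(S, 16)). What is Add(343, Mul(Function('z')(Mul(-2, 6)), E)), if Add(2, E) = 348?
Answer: 5879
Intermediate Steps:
Function('z')(S) = Pow(Add(16, S), 2) (Function('z')(S) = Mul(Add(16, S), Add(16, S)) = Pow(Add(16, S), 2))
E = 346 (E = Add(-2, 348) = 346)
Add(343, Mul(Function('z')(Mul(-2, 6)), E)) = Add(343, Mul(Pow(Add(16, Mul(-2, 6)), 2), 346)) = Add(343, Mul(Pow(Add(16, -12), 2), 346)) = Add(343, Mul(Pow(4, 2), 346)) = Add(343, Mul(16, 346)) = Add(343, 5536) = 5879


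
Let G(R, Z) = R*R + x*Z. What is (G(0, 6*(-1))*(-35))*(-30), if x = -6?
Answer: 37800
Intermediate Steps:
G(R, Z) = R**2 - 6*Z (G(R, Z) = R*R - 6*Z = R**2 - 6*Z)
(G(0, 6*(-1))*(-35))*(-30) = ((0**2 - 36*(-1))*(-35))*(-30) = ((0 - 6*(-6))*(-35))*(-30) = ((0 + 36)*(-35))*(-30) = (36*(-35))*(-30) = -1260*(-30) = 37800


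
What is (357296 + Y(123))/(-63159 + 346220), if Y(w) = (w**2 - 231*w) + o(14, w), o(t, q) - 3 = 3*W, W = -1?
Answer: 344012/283061 ≈ 1.2153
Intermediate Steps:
o(t, q) = 0 (o(t, q) = 3 + 3*(-1) = 3 - 3 = 0)
Y(w) = w**2 - 231*w (Y(w) = (w**2 - 231*w) + 0 = w**2 - 231*w)
(357296 + Y(123))/(-63159 + 346220) = (357296 + 123*(-231 + 123))/(-63159 + 346220) = (357296 + 123*(-108))/283061 = (357296 - 13284)*(1/283061) = 344012*(1/283061) = 344012/283061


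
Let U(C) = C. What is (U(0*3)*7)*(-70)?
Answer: 0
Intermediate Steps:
(U(0*3)*7)*(-70) = ((0*3)*7)*(-70) = (0*7)*(-70) = 0*(-70) = 0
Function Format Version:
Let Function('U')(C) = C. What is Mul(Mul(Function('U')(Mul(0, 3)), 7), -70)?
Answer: 0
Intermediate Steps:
Mul(Mul(Function('U')(Mul(0, 3)), 7), -70) = Mul(Mul(Mul(0, 3), 7), -70) = Mul(Mul(0, 7), -70) = Mul(0, -70) = 0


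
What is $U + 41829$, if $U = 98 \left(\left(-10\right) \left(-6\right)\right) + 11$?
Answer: $47720$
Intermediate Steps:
$U = 5891$ ($U = 98 \cdot 60 + 11 = 5880 + 11 = 5891$)
$U + 41829 = 5891 + 41829 = 47720$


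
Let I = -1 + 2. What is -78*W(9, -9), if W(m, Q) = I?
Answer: -78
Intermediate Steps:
I = 1
W(m, Q) = 1
-78*W(9, -9) = -78*1 = -78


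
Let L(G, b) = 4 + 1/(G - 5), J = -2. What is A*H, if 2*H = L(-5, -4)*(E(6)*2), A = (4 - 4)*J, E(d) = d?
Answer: 0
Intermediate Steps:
A = 0 (A = (4 - 4)*(-2) = 0*(-2) = 0)
L(G, b) = 4 + 1/(-5 + G)
H = 117/5 (H = (((-19 + 4*(-5))/(-5 - 5))*(6*2))/2 = (((-19 - 20)/(-10))*12)/2 = (-⅒*(-39)*12)/2 = ((39/10)*12)/2 = (½)*(234/5) = 117/5 ≈ 23.400)
A*H = 0*(117/5) = 0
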